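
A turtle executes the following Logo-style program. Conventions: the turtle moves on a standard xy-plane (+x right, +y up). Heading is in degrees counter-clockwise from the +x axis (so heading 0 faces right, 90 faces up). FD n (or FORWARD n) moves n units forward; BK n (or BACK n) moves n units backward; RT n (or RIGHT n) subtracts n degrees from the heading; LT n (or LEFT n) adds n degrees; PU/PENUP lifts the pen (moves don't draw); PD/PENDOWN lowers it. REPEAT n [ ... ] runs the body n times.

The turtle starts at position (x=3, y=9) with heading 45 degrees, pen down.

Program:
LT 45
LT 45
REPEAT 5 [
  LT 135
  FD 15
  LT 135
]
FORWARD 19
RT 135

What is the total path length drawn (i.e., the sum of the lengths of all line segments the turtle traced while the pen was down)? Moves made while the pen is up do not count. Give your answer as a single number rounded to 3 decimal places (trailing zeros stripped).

Executing turtle program step by step:
Start: pos=(3,9), heading=45, pen down
LT 45: heading 45 -> 90
LT 45: heading 90 -> 135
REPEAT 5 [
  -- iteration 1/5 --
  LT 135: heading 135 -> 270
  FD 15: (3,9) -> (3,-6) [heading=270, draw]
  LT 135: heading 270 -> 45
  -- iteration 2/5 --
  LT 135: heading 45 -> 180
  FD 15: (3,-6) -> (-12,-6) [heading=180, draw]
  LT 135: heading 180 -> 315
  -- iteration 3/5 --
  LT 135: heading 315 -> 90
  FD 15: (-12,-6) -> (-12,9) [heading=90, draw]
  LT 135: heading 90 -> 225
  -- iteration 4/5 --
  LT 135: heading 225 -> 0
  FD 15: (-12,9) -> (3,9) [heading=0, draw]
  LT 135: heading 0 -> 135
  -- iteration 5/5 --
  LT 135: heading 135 -> 270
  FD 15: (3,9) -> (3,-6) [heading=270, draw]
  LT 135: heading 270 -> 45
]
FD 19: (3,-6) -> (16.435,7.435) [heading=45, draw]
RT 135: heading 45 -> 270
Final: pos=(16.435,7.435), heading=270, 6 segment(s) drawn

Segment lengths:
  seg 1: (3,9) -> (3,-6), length = 15
  seg 2: (3,-6) -> (-12,-6), length = 15
  seg 3: (-12,-6) -> (-12,9), length = 15
  seg 4: (-12,9) -> (3,9), length = 15
  seg 5: (3,9) -> (3,-6), length = 15
  seg 6: (3,-6) -> (16.435,7.435), length = 19
Total = 94

Answer: 94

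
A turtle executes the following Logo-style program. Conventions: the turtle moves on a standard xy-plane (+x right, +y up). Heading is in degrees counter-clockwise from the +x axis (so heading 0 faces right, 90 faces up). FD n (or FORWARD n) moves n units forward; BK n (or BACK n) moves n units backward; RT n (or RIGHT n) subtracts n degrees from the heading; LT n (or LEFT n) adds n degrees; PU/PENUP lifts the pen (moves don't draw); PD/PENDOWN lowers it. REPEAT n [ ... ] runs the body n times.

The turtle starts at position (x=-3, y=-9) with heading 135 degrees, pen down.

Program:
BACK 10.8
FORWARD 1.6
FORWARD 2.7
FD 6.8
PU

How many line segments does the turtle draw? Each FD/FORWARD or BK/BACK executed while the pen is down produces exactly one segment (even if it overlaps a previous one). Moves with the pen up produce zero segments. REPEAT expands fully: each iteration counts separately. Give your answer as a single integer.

Executing turtle program step by step:
Start: pos=(-3,-9), heading=135, pen down
BK 10.8: (-3,-9) -> (4.637,-16.637) [heading=135, draw]
FD 1.6: (4.637,-16.637) -> (3.505,-15.505) [heading=135, draw]
FD 2.7: (3.505,-15.505) -> (1.596,-13.596) [heading=135, draw]
FD 6.8: (1.596,-13.596) -> (-3.212,-8.788) [heading=135, draw]
PU: pen up
Final: pos=(-3.212,-8.788), heading=135, 4 segment(s) drawn
Segments drawn: 4

Answer: 4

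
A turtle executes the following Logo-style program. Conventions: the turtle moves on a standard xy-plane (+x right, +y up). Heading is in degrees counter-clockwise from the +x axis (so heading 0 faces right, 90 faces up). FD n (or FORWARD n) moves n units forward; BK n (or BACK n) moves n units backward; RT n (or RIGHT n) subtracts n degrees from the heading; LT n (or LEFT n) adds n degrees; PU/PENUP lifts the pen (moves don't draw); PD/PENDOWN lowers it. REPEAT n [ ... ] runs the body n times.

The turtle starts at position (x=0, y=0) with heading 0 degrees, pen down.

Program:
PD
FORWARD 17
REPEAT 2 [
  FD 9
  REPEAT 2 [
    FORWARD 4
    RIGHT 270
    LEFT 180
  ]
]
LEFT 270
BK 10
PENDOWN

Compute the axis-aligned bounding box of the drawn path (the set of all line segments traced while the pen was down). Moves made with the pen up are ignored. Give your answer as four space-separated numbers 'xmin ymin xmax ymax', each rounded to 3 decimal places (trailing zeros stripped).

Executing turtle program step by step:
Start: pos=(0,0), heading=0, pen down
PD: pen down
FD 17: (0,0) -> (17,0) [heading=0, draw]
REPEAT 2 [
  -- iteration 1/2 --
  FD 9: (17,0) -> (26,0) [heading=0, draw]
  REPEAT 2 [
    -- iteration 1/2 --
    FD 4: (26,0) -> (30,0) [heading=0, draw]
    RT 270: heading 0 -> 90
    LT 180: heading 90 -> 270
    -- iteration 2/2 --
    FD 4: (30,0) -> (30,-4) [heading=270, draw]
    RT 270: heading 270 -> 0
    LT 180: heading 0 -> 180
  ]
  -- iteration 2/2 --
  FD 9: (30,-4) -> (21,-4) [heading=180, draw]
  REPEAT 2 [
    -- iteration 1/2 --
    FD 4: (21,-4) -> (17,-4) [heading=180, draw]
    RT 270: heading 180 -> 270
    LT 180: heading 270 -> 90
    -- iteration 2/2 --
    FD 4: (17,-4) -> (17,0) [heading=90, draw]
    RT 270: heading 90 -> 180
    LT 180: heading 180 -> 0
  ]
]
LT 270: heading 0 -> 270
BK 10: (17,0) -> (17,10) [heading=270, draw]
PD: pen down
Final: pos=(17,10), heading=270, 8 segment(s) drawn

Segment endpoints: x in {0, 17, 21, 26, 30}, y in {-4, -4, -4, 0, 0, 10}
xmin=0, ymin=-4, xmax=30, ymax=10

Answer: 0 -4 30 10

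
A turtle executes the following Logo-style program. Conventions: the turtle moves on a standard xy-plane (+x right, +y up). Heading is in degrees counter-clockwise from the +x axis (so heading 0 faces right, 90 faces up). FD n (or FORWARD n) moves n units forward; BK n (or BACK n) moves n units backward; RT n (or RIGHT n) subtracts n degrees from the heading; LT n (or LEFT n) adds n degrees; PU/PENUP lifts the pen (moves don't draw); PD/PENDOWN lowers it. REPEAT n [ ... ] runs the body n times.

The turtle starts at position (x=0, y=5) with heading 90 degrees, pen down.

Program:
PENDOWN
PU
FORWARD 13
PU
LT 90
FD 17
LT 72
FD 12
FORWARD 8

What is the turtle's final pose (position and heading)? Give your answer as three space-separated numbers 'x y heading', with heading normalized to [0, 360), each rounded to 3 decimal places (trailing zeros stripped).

Executing turtle program step by step:
Start: pos=(0,5), heading=90, pen down
PD: pen down
PU: pen up
FD 13: (0,5) -> (0,18) [heading=90, move]
PU: pen up
LT 90: heading 90 -> 180
FD 17: (0,18) -> (-17,18) [heading=180, move]
LT 72: heading 180 -> 252
FD 12: (-17,18) -> (-20.708,6.587) [heading=252, move]
FD 8: (-20.708,6.587) -> (-23.18,-1.021) [heading=252, move]
Final: pos=(-23.18,-1.021), heading=252, 0 segment(s) drawn

Answer: -23.18 -1.021 252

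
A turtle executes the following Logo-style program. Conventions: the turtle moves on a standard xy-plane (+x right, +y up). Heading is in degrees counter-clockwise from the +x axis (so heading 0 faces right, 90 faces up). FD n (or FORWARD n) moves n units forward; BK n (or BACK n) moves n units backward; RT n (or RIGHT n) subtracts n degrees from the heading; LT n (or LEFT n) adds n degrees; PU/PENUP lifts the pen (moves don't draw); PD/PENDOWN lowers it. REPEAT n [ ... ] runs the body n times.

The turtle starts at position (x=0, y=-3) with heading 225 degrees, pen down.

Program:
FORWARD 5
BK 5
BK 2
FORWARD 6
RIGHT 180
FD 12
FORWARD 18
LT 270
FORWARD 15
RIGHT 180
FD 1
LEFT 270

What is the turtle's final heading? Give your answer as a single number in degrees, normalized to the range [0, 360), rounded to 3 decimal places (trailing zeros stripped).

Answer: 45

Derivation:
Executing turtle program step by step:
Start: pos=(0,-3), heading=225, pen down
FD 5: (0,-3) -> (-3.536,-6.536) [heading=225, draw]
BK 5: (-3.536,-6.536) -> (0,-3) [heading=225, draw]
BK 2: (0,-3) -> (1.414,-1.586) [heading=225, draw]
FD 6: (1.414,-1.586) -> (-2.828,-5.828) [heading=225, draw]
RT 180: heading 225 -> 45
FD 12: (-2.828,-5.828) -> (5.657,2.657) [heading=45, draw]
FD 18: (5.657,2.657) -> (18.385,15.385) [heading=45, draw]
LT 270: heading 45 -> 315
FD 15: (18.385,15.385) -> (28.991,4.778) [heading=315, draw]
RT 180: heading 315 -> 135
FD 1: (28.991,4.778) -> (28.284,5.485) [heading=135, draw]
LT 270: heading 135 -> 45
Final: pos=(28.284,5.485), heading=45, 8 segment(s) drawn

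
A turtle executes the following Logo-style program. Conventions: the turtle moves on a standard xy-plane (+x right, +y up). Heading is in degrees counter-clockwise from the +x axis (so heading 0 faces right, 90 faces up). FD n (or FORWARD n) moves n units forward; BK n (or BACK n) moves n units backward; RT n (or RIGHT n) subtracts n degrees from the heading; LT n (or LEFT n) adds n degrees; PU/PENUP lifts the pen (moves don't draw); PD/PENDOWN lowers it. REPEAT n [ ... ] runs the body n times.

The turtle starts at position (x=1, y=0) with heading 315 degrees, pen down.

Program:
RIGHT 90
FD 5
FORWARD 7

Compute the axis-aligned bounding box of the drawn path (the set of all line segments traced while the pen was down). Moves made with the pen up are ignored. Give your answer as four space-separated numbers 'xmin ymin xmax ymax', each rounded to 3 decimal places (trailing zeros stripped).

Answer: -7.485 -8.485 1 0

Derivation:
Executing turtle program step by step:
Start: pos=(1,0), heading=315, pen down
RT 90: heading 315 -> 225
FD 5: (1,0) -> (-2.536,-3.536) [heading=225, draw]
FD 7: (-2.536,-3.536) -> (-7.485,-8.485) [heading=225, draw]
Final: pos=(-7.485,-8.485), heading=225, 2 segment(s) drawn

Segment endpoints: x in {-7.485, -2.536, 1}, y in {-8.485, -3.536, 0}
xmin=-7.485, ymin=-8.485, xmax=1, ymax=0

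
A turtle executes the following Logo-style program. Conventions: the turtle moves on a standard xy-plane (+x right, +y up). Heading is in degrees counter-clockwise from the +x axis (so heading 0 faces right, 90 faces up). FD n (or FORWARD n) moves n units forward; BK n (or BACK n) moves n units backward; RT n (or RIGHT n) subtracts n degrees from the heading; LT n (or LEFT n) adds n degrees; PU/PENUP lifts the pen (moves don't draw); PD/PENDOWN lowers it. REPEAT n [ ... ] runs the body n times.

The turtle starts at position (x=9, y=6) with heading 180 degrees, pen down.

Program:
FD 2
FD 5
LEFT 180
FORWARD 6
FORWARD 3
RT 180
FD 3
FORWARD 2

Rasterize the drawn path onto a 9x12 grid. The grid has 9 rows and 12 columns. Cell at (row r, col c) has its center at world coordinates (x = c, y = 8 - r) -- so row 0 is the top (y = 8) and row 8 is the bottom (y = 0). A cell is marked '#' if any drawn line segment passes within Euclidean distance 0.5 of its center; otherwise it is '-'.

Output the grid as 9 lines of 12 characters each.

Segment 0: (9,6) -> (7,6)
Segment 1: (7,6) -> (2,6)
Segment 2: (2,6) -> (8,6)
Segment 3: (8,6) -> (11,6)
Segment 4: (11,6) -> (8,6)
Segment 5: (8,6) -> (6,6)

Answer: ------------
------------
--##########
------------
------------
------------
------------
------------
------------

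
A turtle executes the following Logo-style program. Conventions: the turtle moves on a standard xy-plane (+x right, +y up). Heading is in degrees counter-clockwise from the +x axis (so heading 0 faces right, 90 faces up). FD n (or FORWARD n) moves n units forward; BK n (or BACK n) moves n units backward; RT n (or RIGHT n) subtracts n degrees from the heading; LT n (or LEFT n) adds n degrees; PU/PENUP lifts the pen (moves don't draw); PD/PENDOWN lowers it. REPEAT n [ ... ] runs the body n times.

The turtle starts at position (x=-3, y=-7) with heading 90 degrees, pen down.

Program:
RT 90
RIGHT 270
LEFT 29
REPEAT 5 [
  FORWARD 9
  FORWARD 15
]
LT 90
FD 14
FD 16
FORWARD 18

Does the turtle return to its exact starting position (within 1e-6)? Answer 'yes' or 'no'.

Executing turtle program step by step:
Start: pos=(-3,-7), heading=90, pen down
RT 90: heading 90 -> 0
RT 270: heading 0 -> 90
LT 29: heading 90 -> 119
REPEAT 5 [
  -- iteration 1/5 --
  FD 9: (-3,-7) -> (-7.363,0.872) [heading=119, draw]
  FD 15: (-7.363,0.872) -> (-14.635,13.991) [heading=119, draw]
  -- iteration 2/5 --
  FD 9: (-14.635,13.991) -> (-18.999,21.862) [heading=119, draw]
  FD 15: (-18.999,21.862) -> (-26.271,34.982) [heading=119, draw]
  -- iteration 3/5 --
  FD 9: (-26.271,34.982) -> (-30.634,42.853) [heading=119, draw]
  FD 15: (-30.634,42.853) -> (-37.906,55.973) [heading=119, draw]
  -- iteration 4/5 --
  FD 9: (-37.906,55.973) -> (-42.27,63.844) [heading=119, draw]
  FD 15: (-42.27,63.844) -> (-49.542,76.963) [heading=119, draw]
  -- iteration 5/5 --
  FD 9: (-49.542,76.963) -> (-53.905,84.835) [heading=119, draw]
  FD 15: (-53.905,84.835) -> (-61.177,97.954) [heading=119, draw]
]
LT 90: heading 119 -> 209
FD 14: (-61.177,97.954) -> (-73.422,91.167) [heading=209, draw]
FD 16: (-73.422,91.167) -> (-87.416,83.41) [heading=209, draw]
FD 18: (-87.416,83.41) -> (-103.159,74.684) [heading=209, draw]
Final: pos=(-103.159,74.684), heading=209, 13 segment(s) drawn

Start position: (-3, -7)
Final position: (-103.159, 74.684)
Distance = 129.244; >= 1e-6 -> NOT closed

Answer: no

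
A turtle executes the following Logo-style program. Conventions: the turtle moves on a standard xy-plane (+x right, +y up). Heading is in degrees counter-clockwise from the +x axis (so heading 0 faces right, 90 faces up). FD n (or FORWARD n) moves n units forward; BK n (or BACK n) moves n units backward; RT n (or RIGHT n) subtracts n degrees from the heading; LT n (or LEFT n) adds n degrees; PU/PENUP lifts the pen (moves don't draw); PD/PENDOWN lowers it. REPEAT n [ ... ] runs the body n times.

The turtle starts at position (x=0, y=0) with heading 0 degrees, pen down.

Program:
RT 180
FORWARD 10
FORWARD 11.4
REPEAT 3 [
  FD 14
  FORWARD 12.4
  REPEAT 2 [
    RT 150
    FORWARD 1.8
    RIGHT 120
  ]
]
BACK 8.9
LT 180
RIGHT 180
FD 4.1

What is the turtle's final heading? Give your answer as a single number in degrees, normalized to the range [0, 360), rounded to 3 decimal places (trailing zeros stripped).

Executing turtle program step by step:
Start: pos=(0,0), heading=0, pen down
RT 180: heading 0 -> 180
FD 10: (0,0) -> (-10,0) [heading=180, draw]
FD 11.4: (-10,0) -> (-21.4,0) [heading=180, draw]
REPEAT 3 [
  -- iteration 1/3 --
  FD 14: (-21.4,0) -> (-35.4,0) [heading=180, draw]
  FD 12.4: (-35.4,0) -> (-47.8,0) [heading=180, draw]
  REPEAT 2 [
    -- iteration 1/2 --
    RT 150: heading 180 -> 30
    FD 1.8: (-47.8,0) -> (-46.241,0.9) [heading=30, draw]
    RT 120: heading 30 -> 270
    -- iteration 2/2 --
    RT 150: heading 270 -> 120
    FD 1.8: (-46.241,0.9) -> (-47.141,2.459) [heading=120, draw]
    RT 120: heading 120 -> 0
  ]
  -- iteration 2/3 --
  FD 14: (-47.141,2.459) -> (-33.141,2.459) [heading=0, draw]
  FD 12.4: (-33.141,2.459) -> (-20.741,2.459) [heading=0, draw]
  REPEAT 2 [
    -- iteration 1/2 --
    RT 150: heading 0 -> 210
    FD 1.8: (-20.741,2.459) -> (-22.3,1.559) [heading=210, draw]
    RT 120: heading 210 -> 90
    -- iteration 2/2 --
    RT 150: heading 90 -> 300
    FD 1.8: (-22.3,1.559) -> (-21.4,0) [heading=300, draw]
    RT 120: heading 300 -> 180
  ]
  -- iteration 3/3 --
  FD 14: (-21.4,0) -> (-35.4,0) [heading=180, draw]
  FD 12.4: (-35.4,0) -> (-47.8,0) [heading=180, draw]
  REPEAT 2 [
    -- iteration 1/2 --
    RT 150: heading 180 -> 30
    FD 1.8: (-47.8,0) -> (-46.241,0.9) [heading=30, draw]
    RT 120: heading 30 -> 270
    -- iteration 2/2 --
    RT 150: heading 270 -> 120
    FD 1.8: (-46.241,0.9) -> (-47.141,2.459) [heading=120, draw]
    RT 120: heading 120 -> 0
  ]
]
BK 8.9: (-47.141,2.459) -> (-56.041,2.459) [heading=0, draw]
LT 180: heading 0 -> 180
RT 180: heading 180 -> 0
FD 4.1: (-56.041,2.459) -> (-51.941,2.459) [heading=0, draw]
Final: pos=(-51.941,2.459), heading=0, 16 segment(s) drawn

Answer: 0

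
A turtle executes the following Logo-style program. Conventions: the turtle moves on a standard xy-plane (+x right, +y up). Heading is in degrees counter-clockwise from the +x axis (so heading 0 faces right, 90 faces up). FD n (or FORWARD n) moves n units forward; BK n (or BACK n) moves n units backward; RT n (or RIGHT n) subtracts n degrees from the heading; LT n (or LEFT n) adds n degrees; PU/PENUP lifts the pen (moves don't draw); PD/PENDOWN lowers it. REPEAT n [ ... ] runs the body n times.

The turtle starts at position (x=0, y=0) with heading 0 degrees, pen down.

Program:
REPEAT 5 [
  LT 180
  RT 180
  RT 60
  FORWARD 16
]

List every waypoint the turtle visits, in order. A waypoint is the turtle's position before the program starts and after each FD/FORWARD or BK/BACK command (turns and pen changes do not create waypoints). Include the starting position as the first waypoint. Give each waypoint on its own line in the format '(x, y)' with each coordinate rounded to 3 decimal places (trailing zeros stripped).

Answer: (0, 0)
(8, -13.856)
(0, -27.713)
(-16, -27.713)
(-24, -13.856)
(-16, 0)

Derivation:
Executing turtle program step by step:
Start: pos=(0,0), heading=0, pen down
REPEAT 5 [
  -- iteration 1/5 --
  LT 180: heading 0 -> 180
  RT 180: heading 180 -> 0
  RT 60: heading 0 -> 300
  FD 16: (0,0) -> (8,-13.856) [heading=300, draw]
  -- iteration 2/5 --
  LT 180: heading 300 -> 120
  RT 180: heading 120 -> 300
  RT 60: heading 300 -> 240
  FD 16: (8,-13.856) -> (0,-27.713) [heading=240, draw]
  -- iteration 3/5 --
  LT 180: heading 240 -> 60
  RT 180: heading 60 -> 240
  RT 60: heading 240 -> 180
  FD 16: (0,-27.713) -> (-16,-27.713) [heading=180, draw]
  -- iteration 4/5 --
  LT 180: heading 180 -> 0
  RT 180: heading 0 -> 180
  RT 60: heading 180 -> 120
  FD 16: (-16,-27.713) -> (-24,-13.856) [heading=120, draw]
  -- iteration 5/5 --
  LT 180: heading 120 -> 300
  RT 180: heading 300 -> 120
  RT 60: heading 120 -> 60
  FD 16: (-24,-13.856) -> (-16,0) [heading=60, draw]
]
Final: pos=(-16,0), heading=60, 5 segment(s) drawn
Waypoints (6 total):
(0, 0)
(8, -13.856)
(0, -27.713)
(-16, -27.713)
(-24, -13.856)
(-16, 0)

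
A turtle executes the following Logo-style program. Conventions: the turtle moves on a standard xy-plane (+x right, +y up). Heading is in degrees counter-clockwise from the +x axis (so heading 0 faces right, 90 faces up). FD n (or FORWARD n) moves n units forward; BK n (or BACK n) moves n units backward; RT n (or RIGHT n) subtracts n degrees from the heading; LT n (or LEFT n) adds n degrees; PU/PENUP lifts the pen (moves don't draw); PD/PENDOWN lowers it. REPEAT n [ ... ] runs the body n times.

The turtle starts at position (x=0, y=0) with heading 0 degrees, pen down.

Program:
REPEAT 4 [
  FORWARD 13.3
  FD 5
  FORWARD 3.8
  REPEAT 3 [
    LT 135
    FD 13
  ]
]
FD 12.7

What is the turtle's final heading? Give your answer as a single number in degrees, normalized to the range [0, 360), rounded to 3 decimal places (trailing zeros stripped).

Answer: 180

Derivation:
Executing turtle program step by step:
Start: pos=(0,0), heading=0, pen down
REPEAT 4 [
  -- iteration 1/4 --
  FD 13.3: (0,0) -> (13.3,0) [heading=0, draw]
  FD 5: (13.3,0) -> (18.3,0) [heading=0, draw]
  FD 3.8: (18.3,0) -> (22.1,0) [heading=0, draw]
  REPEAT 3 [
    -- iteration 1/3 --
    LT 135: heading 0 -> 135
    FD 13: (22.1,0) -> (12.908,9.192) [heading=135, draw]
    -- iteration 2/3 --
    LT 135: heading 135 -> 270
    FD 13: (12.908,9.192) -> (12.908,-3.808) [heading=270, draw]
    -- iteration 3/3 --
    LT 135: heading 270 -> 45
    FD 13: (12.908,-3.808) -> (22.1,5.385) [heading=45, draw]
  ]
  -- iteration 2/4 --
  FD 13.3: (22.1,5.385) -> (31.505,14.789) [heading=45, draw]
  FD 5: (31.505,14.789) -> (35.04,18.325) [heading=45, draw]
  FD 3.8: (35.04,18.325) -> (37.727,21.012) [heading=45, draw]
  REPEAT 3 [
    -- iteration 1/3 --
    LT 135: heading 45 -> 180
    FD 13: (37.727,21.012) -> (24.727,21.012) [heading=180, draw]
    -- iteration 2/3 --
    LT 135: heading 180 -> 315
    FD 13: (24.727,21.012) -> (33.919,11.819) [heading=315, draw]
    -- iteration 3/3 --
    LT 135: heading 315 -> 90
    FD 13: (33.919,11.819) -> (33.919,24.819) [heading=90, draw]
  ]
  -- iteration 3/4 --
  FD 13.3: (33.919,24.819) -> (33.919,38.119) [heading=90, draw]
  FD 5: (33.919,38.119) -> (33.919,43.119) [heading=90, draw]
  FD 3.8: (33.919,43.119) -> (33.919,46.919) [heading=90, draw]
  REPEAT 3 [
    -- iteration 1/3 --
    LT 135: heading 90 -> 225
    FD 13: (33.919,46.919) -> (24.727,37.727) [heading=225, draw]
    -- iteration 2/3 --
    LT 135: heading 225 -> 0
    FD 13: (24.727,37.727) -> (37.727,37.727) [heading=0, draw]
    -- iteration 3/3 --
    LT 135: heading 0 -> 135
    FD 13: (37.727,37.727) -> (28.535,46.919) [heading=135, draw]
  ]
  -- iteration 4/4 --
  FD 13.3: (28.535,46.919) -> (19.13,56.324) [heading=135, draw]
  FD 5: (19.13,56.324) -> (15.595,59.86) [heading=135, draw]
  FD 3.8: (15.595,59.86) -> (12.908,62.547) [heading=135, draw]
  REPEAT 3 [
    -- iteration 1/3 --
    LT 135: heading 135 -> 270
    FD 13: (12.908,62.547) -> (12.908,49.547) [heading=270, draw]
    -- iteration 2/3 --
    LT 135: heading 270 -> 45
    FD 13: (12.908,49.547) -> (22.1,58.739) [heading=45, draw]
    -- iteration 3/3 --
    LT 135: heading 45 -> 180
    FD 13: (22.1,58.739) -> (9.1,58.739) [heading=180, draw]
  ]
]
FD 12.7: (9.1,58.739) -> (-3.6,58.739) [heading=180, draw]
Final: pos=(-3.6,58.739), heading=180, 25 segment(s) drawn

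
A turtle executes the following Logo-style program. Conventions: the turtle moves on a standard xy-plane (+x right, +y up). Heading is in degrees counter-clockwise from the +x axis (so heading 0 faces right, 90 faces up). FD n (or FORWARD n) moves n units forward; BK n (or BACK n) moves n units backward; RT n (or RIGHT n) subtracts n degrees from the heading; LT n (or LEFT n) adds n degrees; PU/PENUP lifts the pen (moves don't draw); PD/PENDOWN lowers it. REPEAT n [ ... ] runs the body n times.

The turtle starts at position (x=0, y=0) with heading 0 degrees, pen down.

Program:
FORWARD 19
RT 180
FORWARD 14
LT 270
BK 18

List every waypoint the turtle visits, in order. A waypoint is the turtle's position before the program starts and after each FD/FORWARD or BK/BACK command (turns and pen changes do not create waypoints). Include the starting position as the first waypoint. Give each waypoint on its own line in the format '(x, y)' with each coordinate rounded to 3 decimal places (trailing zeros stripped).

Answer: (0, 0)
(19, 0)
(5, 0)
(5, -18)

Derivation:
Executing turtle program step by step:
Start: pos=(0,0), heading=0, pen down
FD 19: (0,0) -> (19,0) [heading=0, draw]
RT 180: heading 0 -> 180
FD 14: (19,0) -> (5,0) [heading=180, draw]
LT 270: heading 180 -> 90
BK 18: (5,0) -> (5,-18) [heading=90, draw]
Final: pos=(5,-18), heading=90, 3 segment(s) drawn
Waypoints (4 total):
(0, 0)
(19, 0)
(5, 0)
(5, -18)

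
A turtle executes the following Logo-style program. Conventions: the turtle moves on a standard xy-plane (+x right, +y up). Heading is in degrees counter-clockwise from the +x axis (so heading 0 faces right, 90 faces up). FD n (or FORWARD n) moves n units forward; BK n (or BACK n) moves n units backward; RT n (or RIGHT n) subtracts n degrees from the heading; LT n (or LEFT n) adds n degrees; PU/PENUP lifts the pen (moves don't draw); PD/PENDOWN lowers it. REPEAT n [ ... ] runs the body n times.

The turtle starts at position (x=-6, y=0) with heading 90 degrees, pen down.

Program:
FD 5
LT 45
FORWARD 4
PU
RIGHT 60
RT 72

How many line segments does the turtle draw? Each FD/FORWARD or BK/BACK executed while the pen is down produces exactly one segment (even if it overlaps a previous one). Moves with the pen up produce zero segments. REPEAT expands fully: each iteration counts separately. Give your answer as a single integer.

Answer: 2

Derivation:
Executing turtle program step by step:
Start: pos=(-6,0), heading=90, pen down
FD 5: (-6,0) -> (-6,5) [heading=90, draw]
LT 45: heading 90 -> 135
FD 4: (-6,5) -> (-8.828,7.828) [heading=135, draw]
PU: pen up
RT 60: heading 135 -> 75
RT 72: heading 75 -> 3
Final: pos=(-8.828,7.828), heading=3, 2 segment(s) drawn
Segments drawn: 2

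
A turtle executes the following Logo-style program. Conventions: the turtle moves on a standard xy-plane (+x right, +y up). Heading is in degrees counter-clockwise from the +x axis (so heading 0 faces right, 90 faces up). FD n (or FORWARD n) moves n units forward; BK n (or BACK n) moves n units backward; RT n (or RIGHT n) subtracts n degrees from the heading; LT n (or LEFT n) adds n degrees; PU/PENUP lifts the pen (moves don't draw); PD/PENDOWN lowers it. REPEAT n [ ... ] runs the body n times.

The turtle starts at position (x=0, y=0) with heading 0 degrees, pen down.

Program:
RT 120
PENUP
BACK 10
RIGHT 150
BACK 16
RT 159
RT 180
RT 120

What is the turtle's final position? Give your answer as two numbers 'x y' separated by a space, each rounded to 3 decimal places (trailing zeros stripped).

Answer: 5 -7.34

Derivation:
Executing turtle program step by step:
Start: pos=(0,0), heading=0, pen down
RT 120: heading 0 -> 240
PU: pen up
BK 10: (0,0) -> (5,8.66) [heading=240, move]
RT 150: heading 240 -> 90
BK 16: (5,8.66) -> (5,-7.34) [heading=90, move]
RT 159: heading 90 -> 291
RT 180: heading 291 -> 111
RT 120: heading 111 -> 351
Final: pos=(5,-7.34), heading=351, 0 segment(s) drawn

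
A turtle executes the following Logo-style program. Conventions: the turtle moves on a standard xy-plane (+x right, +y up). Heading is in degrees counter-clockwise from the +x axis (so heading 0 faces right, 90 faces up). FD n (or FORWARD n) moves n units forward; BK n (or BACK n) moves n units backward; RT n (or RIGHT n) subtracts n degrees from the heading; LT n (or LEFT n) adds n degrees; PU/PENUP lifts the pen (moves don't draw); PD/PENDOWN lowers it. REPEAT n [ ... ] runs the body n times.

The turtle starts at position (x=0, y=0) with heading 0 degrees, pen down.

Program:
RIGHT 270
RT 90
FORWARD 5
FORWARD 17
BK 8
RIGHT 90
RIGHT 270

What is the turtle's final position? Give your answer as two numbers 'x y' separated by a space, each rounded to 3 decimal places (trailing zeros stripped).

Answer: 14 0

Derivation:
Executing turtle program step by step:
Start: pos=(0,0), heading=0, pen down
RT 270: heading 0 -> 90
RT 90: heading 90 -> 0
FD 5: (0,0) -> (5,0) [heading=0, draw]
FD 17: (5,0) -> (22,0) [heading=0, draw]
BK 8: (22,0) -> (14,0) [heading=0, draw]
RT 90: heading 0 -> 270
RT 270: heading 270 -> 0
Final: pos=(14,0), heading=0, 3 segment(s) drawn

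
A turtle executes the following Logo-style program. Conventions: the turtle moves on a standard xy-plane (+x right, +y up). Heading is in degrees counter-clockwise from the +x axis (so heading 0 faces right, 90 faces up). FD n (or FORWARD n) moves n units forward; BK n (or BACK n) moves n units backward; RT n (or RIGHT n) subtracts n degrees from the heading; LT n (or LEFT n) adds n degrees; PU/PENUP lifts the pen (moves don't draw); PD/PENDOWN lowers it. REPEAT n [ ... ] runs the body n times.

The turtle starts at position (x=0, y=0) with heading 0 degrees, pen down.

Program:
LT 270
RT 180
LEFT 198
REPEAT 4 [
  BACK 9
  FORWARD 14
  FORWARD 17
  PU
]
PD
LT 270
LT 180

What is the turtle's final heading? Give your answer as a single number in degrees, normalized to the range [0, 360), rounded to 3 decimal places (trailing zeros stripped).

Answer: 18

Derivation:
Executing turtle program step by step:
Start: pos=(0,0), heading=0, pen down
LT 270: heading 0 -> 270
RT 180: heading 270 -> 90
LT 198: heading 90 -> 288
REPEAT 4 [
  -- iteration 1/4 --
  BK 9: (0,0) -> (-2.781,8.56) [heading=288, draw]
  FD 14: (-2.781,8.56) -> (1.545,-4.755) [heading=288, draw]
  FD 17: (1.545,-4.755) -> (6.798,-20.923) [heading=288, draw]
  PU: pen up
  -- iteration 2/4 --
  BK 9: (6.798,-20.923) -> (4.017,-12.364) [heading=288, move]
  FD 14: (4.017,-12.364) -> (8.343,-25.679) [heading=288, move]
  FD 17: (8.343,-25.679) -> (13.597,-41.846) [heading=288, move]
  PU: pen up
  -- iteration 3/4 --
  BK 9: (13.597,-41.846) -> (10.816,-33.287) [heading=288, move]
  FD 14: (10.816,-33.287) -> (15.142,-46.602) [heading=288, move]
  FD 17: (15.142,-46.602) -> (20.395,-62.77) [heading=288, move]
  PU: pen up
  -- iteration 4/4 --
  BK 9: (20.395,-62.77) -> (17.614,-54.21) [heading=288, move]
  FD 14: (17.614,-54.21) -> (21.94,-67.525) [heading=288, move]
  FD 17: (21.94,-67.525) -> (27.193,-83.693) [heading=288, move]
  PU: pen up
]
PD: pen down
LT 270: heading 288 -> 198
LT 180: heading 198 -> 18
Final: pos=(27.193,-83.693), heading=18, 3 segment(s) drawn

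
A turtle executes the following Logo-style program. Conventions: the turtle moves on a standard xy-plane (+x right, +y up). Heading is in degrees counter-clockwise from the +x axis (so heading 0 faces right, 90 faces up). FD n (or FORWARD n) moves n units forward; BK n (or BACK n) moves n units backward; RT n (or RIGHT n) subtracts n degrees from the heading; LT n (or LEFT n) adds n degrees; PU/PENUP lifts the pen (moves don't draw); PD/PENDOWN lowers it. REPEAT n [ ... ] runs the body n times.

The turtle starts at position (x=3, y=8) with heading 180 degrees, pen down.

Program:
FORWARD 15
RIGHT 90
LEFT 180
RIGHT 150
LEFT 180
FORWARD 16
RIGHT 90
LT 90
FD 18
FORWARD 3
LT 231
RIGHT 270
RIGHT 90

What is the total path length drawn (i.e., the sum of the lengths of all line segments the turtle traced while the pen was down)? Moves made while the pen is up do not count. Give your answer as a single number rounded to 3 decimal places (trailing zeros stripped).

Answer: 52

Derivation:
Executing turtle program step by step:
Start: pos=(3,8), heading=180, pen down
FD 15: (3,8) -> (-12,8) [heading=180, draw]
RT 90: heading 180 -> 90
LT 180: heading 90 -> 270
RT 150: heading 270 -> 120
LT 180: heading 120 -> 300
FD 16: (-12,8) -> (-4,-5.856) [heading=300, draw]
RT 90: heading 300 -> 210
LT 90: heading 210 -> 300
FD 18: (-4,-5.856) -> (5,-21.445) [heading=300, draw]
FD 3: (5,-21.445) -> (6.5,-24.043) [heading=300, draw]
LT 231: heading 300 -> 171
RT 270: heading 171 -> 261
RT 90: heading 261 -> 171
Final: pos=(6.5,-24.043), heading=171, 4 segment(s) drawn

Segment lengths:
  seg 1: (3,8) -> (-12,8), length = 15
  seg 2: (-12,8) -> (-4,-5.856), length = 16
  seg 3: (-4,-5.856) -> (5,-21.445), length = 18
  seg 4: (5,-21.445) -> (6.5,-24.043), length = 3
Total = 52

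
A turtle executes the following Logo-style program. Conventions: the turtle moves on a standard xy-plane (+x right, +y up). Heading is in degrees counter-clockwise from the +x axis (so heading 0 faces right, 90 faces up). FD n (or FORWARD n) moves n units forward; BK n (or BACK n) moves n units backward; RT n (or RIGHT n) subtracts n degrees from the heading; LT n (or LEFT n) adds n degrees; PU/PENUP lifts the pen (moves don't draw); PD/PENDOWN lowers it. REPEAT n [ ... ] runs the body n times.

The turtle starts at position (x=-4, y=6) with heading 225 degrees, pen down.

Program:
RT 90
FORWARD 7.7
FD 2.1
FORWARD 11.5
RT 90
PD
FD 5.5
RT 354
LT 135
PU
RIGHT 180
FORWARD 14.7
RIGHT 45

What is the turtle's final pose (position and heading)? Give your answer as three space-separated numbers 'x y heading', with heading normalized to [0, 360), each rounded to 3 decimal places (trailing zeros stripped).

Executing turtle program step by step:
Start: pos=(-4,6), heading=225, pen down
RT 90: heading 225 -> 135
FD 7.7: (-4,6) -> (-9.445,11.445) [heading=135, draw]
FD 2.1: (-9.445,11.445) -> (-10.93,12.93) [heading=135, draw]
FD 11.5: (-10.93,12.93) -> (-19.061,21.061) [heading=135, draw]
RT 90: heading 135 -> 45
PD: pen down
FD 5.5: (-19.061,21.061) -> (-15.172,24.95) [heading=45, draw]
RT 354: heading 45 -> 51
LT 135: heading 51 -> 186
PU: pen up
RT 180: heading 186 -> 6
FD 14.7: (-15.172,24.95) -> (-0.553,26.487) [heading=6, move]
RT 45: heading 6 -> 321
Final: pos=(-0.553,26.487), heading=321, 4 segment(s) drawn

Answer: -0.553 26.487 321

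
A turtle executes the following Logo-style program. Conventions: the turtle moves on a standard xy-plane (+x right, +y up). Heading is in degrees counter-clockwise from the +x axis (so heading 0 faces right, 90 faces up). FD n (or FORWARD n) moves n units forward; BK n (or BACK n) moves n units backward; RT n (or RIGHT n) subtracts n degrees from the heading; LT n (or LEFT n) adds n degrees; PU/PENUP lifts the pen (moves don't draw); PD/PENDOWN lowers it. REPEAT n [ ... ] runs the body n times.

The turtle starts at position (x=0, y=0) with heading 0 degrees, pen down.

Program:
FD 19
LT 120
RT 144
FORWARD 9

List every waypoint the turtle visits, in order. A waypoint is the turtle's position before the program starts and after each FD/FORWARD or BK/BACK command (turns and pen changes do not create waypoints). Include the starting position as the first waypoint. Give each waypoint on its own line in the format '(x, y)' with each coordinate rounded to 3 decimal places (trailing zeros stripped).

Answer: (0, 0)
(19, 0)
(27.222, -3.661)

Derivation:
Executing turtle program step by step:
Start: pos=(0,0), heading=0, pen down
FD 19: (0,0) -> (19,0) [heading=0, draw]
LT 120: heading 0 -> 120
RT 144: heading 120 -> 336
FD 9: (19,0) -> (27.222,-3.661) [heading=336, draw]
Final: pos=(27.222,-3.661), heading=336, 2 segment(s) drawn
Waypoints (3 total):
(0, 0)
(19, 0)
(27.222, -3.661)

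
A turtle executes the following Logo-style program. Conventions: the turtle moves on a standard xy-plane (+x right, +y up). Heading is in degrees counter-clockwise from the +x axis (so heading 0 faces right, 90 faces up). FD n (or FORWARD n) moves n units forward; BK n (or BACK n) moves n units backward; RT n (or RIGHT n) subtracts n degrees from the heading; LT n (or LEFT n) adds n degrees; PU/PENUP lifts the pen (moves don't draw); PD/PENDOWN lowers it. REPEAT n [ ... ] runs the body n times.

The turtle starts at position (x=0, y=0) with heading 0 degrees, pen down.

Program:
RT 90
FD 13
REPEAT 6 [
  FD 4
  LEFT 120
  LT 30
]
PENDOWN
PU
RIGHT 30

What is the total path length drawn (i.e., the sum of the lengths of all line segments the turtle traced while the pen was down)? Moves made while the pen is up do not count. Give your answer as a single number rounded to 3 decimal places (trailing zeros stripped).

Answer: 37

Derivation:
Executing turtle program step by step:
Start: pos=(0,0), heading=0, pen down
RT 90: heading 0 -> 270
FD 13: (0,0) -> (0,-13) [heading=270, draw]
REPEAT 6 [
  -- iteration 1/6 --
  FD 4: (0,-13) -> (0,-17) [heading=270, draw]
  LT 120: heading 270 -> 30
  LT 30: heading 30 -> 60
  -- iteration 2/6 --
  FD 4: (0,-17) -> (2,-13.536) [heading=60, draw]
  LT 120: heading 60 -> 180
  LT 30: heading 180 -> 210
  -- iteration 3/6 --
  FD 4: (2,-13.536) -> (-1.464,-15.536) [heading=210, draw]
  LT 120: heading 210 -> 330
  LT 30: heading 330 -> 0
  -- iteration 4/6 --
  FD 4: (-1.464,-15.536) -> (2.536,-15.536) [heading=0, draw]
  LT 120: heading 0 -> 120
  LT 30: heading 120 -> 150
  -- iteration 5/6 --
  FD 4: (2.536,-15.536) -> (-0.928,-13.536) [heading=150, draw]
  LT 120: heading 150 -> 270
  LT 30: heading 270 -> 300
  -- iteration 6/6 --
  FD 4: (-0.928,-13.536) -> (1.072,-17) [heading=300, draw]
  LT 120: heading 300 -> 60
  LT 30: heading 60 -> 90
]
PD: pen down
PU: pen up
RT 30: heading 90 -> 60
Final: pos=(1.072,-17), heading=60, 7 segment(s) drawn

Segment lengths:
  seg 1: (0,0) -> (0,-13), length = 13
  seg 2: (0,-13) -> (0,-17), length = 4
  seg 3: (0,-17) -> (2,-13.536), length = 4
  seg 4: (2,-13.536) -> (-1.464,-15.536), length = 4
  seg 5: (-1.464,-15.536) -> (2.536,-15.536), length = 4
  seg 6: (2.536,-15.536) -> (-0.928,-13.536), length = 4
  seg 7: (-0.928,-13.536) -> (1.072,-17), length = 4
Total = 37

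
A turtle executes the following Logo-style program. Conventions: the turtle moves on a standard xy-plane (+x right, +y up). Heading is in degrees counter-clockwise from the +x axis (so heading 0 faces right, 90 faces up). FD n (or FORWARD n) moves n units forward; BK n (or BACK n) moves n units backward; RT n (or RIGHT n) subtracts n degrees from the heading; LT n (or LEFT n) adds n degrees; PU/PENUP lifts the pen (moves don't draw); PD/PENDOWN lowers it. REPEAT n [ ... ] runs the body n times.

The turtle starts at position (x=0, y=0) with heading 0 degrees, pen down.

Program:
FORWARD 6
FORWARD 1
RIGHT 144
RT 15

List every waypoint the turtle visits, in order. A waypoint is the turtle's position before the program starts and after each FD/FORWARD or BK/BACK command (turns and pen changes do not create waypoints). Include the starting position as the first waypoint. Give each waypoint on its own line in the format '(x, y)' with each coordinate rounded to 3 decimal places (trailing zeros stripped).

Executing turtle program step by step:
Start: pos=(0,0), heading=0, pen down
FD 6: (0,0) -> (6,0) [heading=0, draw]
FD 1: (6,0) -> (7,0) [heading=0, draw]
RT 144: heading 0 -> 216
RT 15: heading 216 -> 201
Final: pos=(7,0), heading=201, 2 segment(s) drawn
Waypoints (3 total):
(0, 0)
(6, 0)
(7, 0)

Answer: (0, 0)
(6, 0)
(7, 0)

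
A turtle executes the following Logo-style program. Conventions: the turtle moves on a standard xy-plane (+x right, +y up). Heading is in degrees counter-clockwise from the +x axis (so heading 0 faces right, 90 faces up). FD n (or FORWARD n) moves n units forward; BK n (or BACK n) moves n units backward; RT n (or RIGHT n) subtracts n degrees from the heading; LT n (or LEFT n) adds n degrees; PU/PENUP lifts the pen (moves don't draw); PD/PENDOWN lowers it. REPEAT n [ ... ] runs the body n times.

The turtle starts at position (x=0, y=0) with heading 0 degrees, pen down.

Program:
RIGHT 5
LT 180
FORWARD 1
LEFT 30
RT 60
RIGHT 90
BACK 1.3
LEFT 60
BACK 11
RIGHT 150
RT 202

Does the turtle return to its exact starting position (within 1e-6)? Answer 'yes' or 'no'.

Executing turtle program step by step:
Start: pos=(0,0), heading=0, pen down
RT 5: heading 0 -> 355
LT 180: heading 355 -> 175
FD 1: (0,0) -> (-0.996,0.087) [heading=175, draw]
LT 30: heading 175 -> 205
RT 60: heading 205 -> 145
RT 90: heading 145 -> 55
BK 1.3: (-0.996,0.087) -> (-1.742,-0.978) [heading=55, draw]
LT 60: heading 55 -> 115
BK 11: (-1.742,-0.978) -> (2.907,-10.947) [heading=115, draw]
RT 150: heading 115 -> 325
RT 202: heading 325 -> 123
Final: pos=(2.907,-10.947), heading=123, 3 segment(s) drawn

Start position: (0, 0)
Final position: (2.907, -10.947)
Distance = 11.327; >= 1e-6 -> NOT closed

Answer: no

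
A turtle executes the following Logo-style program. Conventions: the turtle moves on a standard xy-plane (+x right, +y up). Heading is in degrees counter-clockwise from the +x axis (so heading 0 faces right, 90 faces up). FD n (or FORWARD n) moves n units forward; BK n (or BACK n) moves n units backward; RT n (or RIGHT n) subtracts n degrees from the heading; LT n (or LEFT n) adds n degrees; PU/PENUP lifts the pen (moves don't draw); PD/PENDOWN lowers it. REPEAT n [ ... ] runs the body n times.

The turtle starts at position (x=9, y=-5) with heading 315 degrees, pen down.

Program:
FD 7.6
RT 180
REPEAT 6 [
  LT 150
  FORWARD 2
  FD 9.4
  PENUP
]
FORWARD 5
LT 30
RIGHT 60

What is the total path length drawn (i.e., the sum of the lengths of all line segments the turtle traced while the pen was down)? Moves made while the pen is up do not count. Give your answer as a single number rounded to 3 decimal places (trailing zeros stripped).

Executing turtle program step by step:
Start: pos=(9,-5), heading=315, pen down
FD 7.6: (9,-5) -> (14.374,-10.374) [heading=315, draw]
RT 180: heading 315 -> 135
REPEAT 6 [
  -- iteration 1/6 --
  LT 150: heading 135 -> 285
  FD 2: (14.374,-10.374) -> (14.892,-12.306) [heading=285, draw]
  FD 9.4: (14.892,-12.306) -> (17.325,-21.386) [heading=285, draw]
  PU: pen up
  -- iteration 2/6 --
  LT 150: heading 285 -> 75
  FD 2: (17.325,-21.386) -> (17.842,-19.454) [heading=75, move]
  FD 9.4: (17.842,-19.454) -> (20.275,-10.374) [heading=75, move]
  PU: pen up
  -- iteration 3/6 --
  LT 150: heading 75 -> 225
  FD 2: (20.275,-10.374) -> (18.861,-11.788) [heading=225, move]
  FD 9.4: (18.861,-11.788) -> (12.214,-18.435) [heading=225, move]
  PU: pen up
  -- iteration 4/6 --
  LT 150: heading 225 -> 15
  FD 2: (12.214,-18.435) -> (14.146,-17.917) [heading=15, move]
  FD 9.4: (14.146,-17.917) -> (23.226,-15.484) [heading=15, move]
  PU: pen up
  -- iteration 5/6 --
  LT 150: heading 15 -> 165
  FD 2: (23.226,-15.484) -> (21.294,-14.967) [heading=165, move]
  FD 9.4: (21.294,-14.967) -> (12.214,-12.534) [heading=165, move]
  PU: pen up
  -- iteration 6/6 --
  LT 150: heading 165 -> 315
  FD 2: (12.214,-12.534) -> (13.628,-13.948) [heading=315, move]
  FD 9.4: (13.628,-13.948) -> (20.275,-20.595) [heading=315, move]
  PU: pen up
]
FD 5: (20.275,-20.595) -> (23.811,-24.131) [heading=315, move]
LT 30: heading 315 -> 345
RT 60: heading 345 -> 285
Final: pos=(23.811,-24.131), heading=285, 3 segment(s) drawn

Segment lengths:
  seg 1: (9,-5) -> (14.374,-10.374), length = 7.6
  seg 2: (14.374,-10.374) -> (14.892,-12.306), length = 2
  seg 3: (14.892,-12.306) -> (17.325,-21.386), length = 9.4
Total = 19

Answer: 19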